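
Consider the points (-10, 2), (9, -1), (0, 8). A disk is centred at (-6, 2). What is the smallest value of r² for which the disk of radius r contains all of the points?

The required radius is the distance from (-6, 2) to the farthest point.
Squared distances: 16, 234, 72.
Maximum is 234, attained at (9, -1).

234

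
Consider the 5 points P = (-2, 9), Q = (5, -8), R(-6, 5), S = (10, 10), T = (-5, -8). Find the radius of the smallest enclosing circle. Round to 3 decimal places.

A smallest enclosing disk is always determined by at most three of the input points on its boundary.
The farthest pair is S–T with squared distance 549. The circle on this segment as diameter has centre (2.5, 1) and r² = 549/4 = 137.25.
Check P: distance² to centre = 84.25 ≤ 137.25, so it lies inside.
All remaining points lie in this disk, and no smaller disk contains both endpoints, so this is the minimum enclosing circle.
r = √(137.25) ≈ 11.715.

11.715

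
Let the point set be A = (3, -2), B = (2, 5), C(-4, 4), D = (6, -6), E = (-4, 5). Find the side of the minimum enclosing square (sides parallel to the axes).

11

The bounding box has width 10 and height 11.
An axis-aligned square enclosing the set must have side ≥ max(width, height).
So the minimum side is max(10, 11) = 11.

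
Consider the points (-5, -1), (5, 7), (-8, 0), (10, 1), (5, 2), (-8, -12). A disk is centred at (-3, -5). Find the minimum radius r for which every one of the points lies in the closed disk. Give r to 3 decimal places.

14.422

The required radius is the distance from (-3, -5) to the farthest point.
Squared distances: 20, 208, 50, 205, 113, 74.
Maximum is 208, attained at (5, 7).
r = √208 ≈ 14.422.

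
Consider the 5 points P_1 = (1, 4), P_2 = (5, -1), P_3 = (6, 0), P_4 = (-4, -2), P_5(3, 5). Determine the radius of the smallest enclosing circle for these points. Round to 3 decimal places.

5.256

The minimum enclosing circle is determined by three boundary points: P_3, P_4, P_5.
Their circumcentre is (0.75, 0.25) with r² = 27.625.
The farthest remaining point P_2 is at distance² 19.625 ≤ 27.625.
r = √(27.625) ≈ 5.256.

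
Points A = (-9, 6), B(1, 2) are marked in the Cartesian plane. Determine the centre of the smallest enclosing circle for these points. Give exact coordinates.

The smallest circle enclosing two points has them as diameter endpoints.
Centre = midpoint = (-4, 4); r² = |AB|²/4 = 116/4 = 29.
Centre = (-4, 4).

(-4, 4)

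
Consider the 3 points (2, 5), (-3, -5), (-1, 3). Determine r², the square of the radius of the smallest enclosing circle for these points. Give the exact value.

Call the three points A, B, C in the order given.
Side lengths²: AB² = 125, AC² = 13, BC² = 68.
Since AB² = 125 ≥ 68 + 13 = 81, the angle opposite AB is not acute, so the smallest enclosing circle has AB as diameter.
Centre = midpoint of AB = (-0.5, 0), r² = 125/4 = 31.25.

31.25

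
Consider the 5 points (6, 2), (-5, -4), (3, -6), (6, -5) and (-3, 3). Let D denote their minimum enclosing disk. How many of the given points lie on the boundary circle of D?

3

A smallest enclosing disk is always determined by at most three of the input points on its boundary.
The minimum enclosing circle is determined by three boundary points: (6, 2), (-5, -4), (6, -5).
Their circumcentre is (17/22, -1.5) with r² = 9577/242.
The farthest remaining point (-3, 3) is at distance² 8345/242 ≤ 9577/242.
The points at distance exactly r from the centre are (6, 2), (-5, -4), (6, -5) — 3 points.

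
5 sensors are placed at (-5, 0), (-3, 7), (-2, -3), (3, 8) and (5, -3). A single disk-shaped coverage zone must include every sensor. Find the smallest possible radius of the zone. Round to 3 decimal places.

6.403

A smallest enclosing disk is always determined by at most three of the input points on its boundary.
The farthest pair is (-3, 7)–(5, -3) with squared distance 164. The circle on this segment as diameter has centre (1, 2) and r² = 164/4 = 41.
Check (-5, 0): distance² to centre = 40 ≤ 41, so it lies inside.
All remaining points lie in this disk, and no smaller disk contains both endpoints, so this is the minimum enclosing circle.
r = √41 ≈ 6.403.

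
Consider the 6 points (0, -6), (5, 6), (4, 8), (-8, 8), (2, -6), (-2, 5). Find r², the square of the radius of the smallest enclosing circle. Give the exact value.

3700/49

By Welzl's lemma the MEC is supported by two points (diametrically opposite) or three points (on a circumcircle).
The minimum enclosing circle is determined by three boundary points: (4, 8), (-8, 8), (2, -6).
Their circumcentre is (-2, 12/7) with r² = 3700/49.
The farthest remaining point (5, 6) is at distance² 3301/49 ≤ 3700/49.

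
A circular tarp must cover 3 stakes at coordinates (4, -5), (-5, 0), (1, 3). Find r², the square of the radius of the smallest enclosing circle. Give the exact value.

19345/722

Call the three points A, B, C in the order given.
Side lengths²: AB² = 106, AC² = 73, BC² = 45.
Since AB² = 106 < 73 + 45 = 118, the triangle is acute, so the smallest enclosing circle is the circumcircle.
Circumcentre = (-9/38, -77/38), r² = 19345/722.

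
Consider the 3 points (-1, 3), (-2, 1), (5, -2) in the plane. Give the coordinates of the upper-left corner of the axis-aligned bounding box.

(-2, 3)

x-range [-2, 5], y-range [-2, 3].
The upper-left corner is (-2, 3).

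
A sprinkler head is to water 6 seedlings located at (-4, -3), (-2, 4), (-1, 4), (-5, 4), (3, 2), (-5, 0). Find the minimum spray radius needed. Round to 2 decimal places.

4.64

The minimum enclosing circle of a finite set is fixed by two of the points (as a diameter) or three (as a circumcircle).
The minimum enclosing circle is determined by three boundary points: (-4, -3), (-5, 4), (3, 2).
Their circumcentre is (-41/27, 25/27) with r² = 15725/729.
The farthest remaining point (-5, 0) is at distance² 9461/729 ≤ 15725/729.
r = √(15725/729) ≈ 4.64.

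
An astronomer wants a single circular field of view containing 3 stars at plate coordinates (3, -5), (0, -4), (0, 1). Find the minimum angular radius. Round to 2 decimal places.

Call the three points A, B, C in the order given.
Side lengths²: AB² = 10, AC² = 45, BC² = 25.
Since AC² = 45 ≥ 25 + 10 = 35, the angle opposite AC is not acute, so the smallest enclosing circle has AC as diameter.
Centre = midpoint of AC = (1.5, -2), r² = 45/4 = 11.25.
r = √(11.25) ≈ 3.35.

3.35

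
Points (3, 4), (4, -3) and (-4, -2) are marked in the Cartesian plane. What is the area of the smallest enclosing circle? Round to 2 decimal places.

71.72

Call the three points A, B, C in the order given.
Side lengths²: AB² = 50, AC² = 85, BC² = 65.
Since AC² = 85 < 65 + 50 = 115, the triangle is acute, so the smallest enclosing circle is the circumcircle.
Circumcentre = (7/22, 1/22), r² = 5525/242.
Area = π·r² = π·5525/242 ≈ 71.72.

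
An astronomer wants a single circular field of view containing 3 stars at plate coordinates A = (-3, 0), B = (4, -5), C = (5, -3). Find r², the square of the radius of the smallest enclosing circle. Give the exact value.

13505/722

Side lengths²: AB² = 74, AC² = 73, BC² = 5.
Since AB² = 74 < 73 + 5 = 78, the triangle is acute, so the smallest enclosing circle is the circumcircle.
Circumcentre = (29/38, -81/38), r² = 13505/722.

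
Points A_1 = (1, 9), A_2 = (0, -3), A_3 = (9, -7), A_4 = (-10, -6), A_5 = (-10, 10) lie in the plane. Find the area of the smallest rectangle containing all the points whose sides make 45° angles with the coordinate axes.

In coordinates u = x + y, v = x − y the rectangle is axis-aligned; the map (x,y)→(u,v) scales areas by 2.
u-values: 10, -3, 2, -16, 0; range = 10 − (-16) = 26.
v-values: -8, 3, 16, -4, -20; range = 16 − (-20) = 36.
Area = (26 × 36) / 2 = 468.

468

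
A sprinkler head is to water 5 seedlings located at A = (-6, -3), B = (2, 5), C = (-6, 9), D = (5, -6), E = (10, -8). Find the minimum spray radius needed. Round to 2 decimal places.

11.67

A smallest enclosing disk is always determined by at most three of the input points on its boundary.
The farthest pair is C–E with squared distance 545. The circle on this segment as diameter has centre (2, 0.5) and r² = 545/4 = 136.25.
Check A: distance² to centre = 76.25 ≤ 136.25, so it lies inside.
All remaining points lie in this disk, and no smaller disk contains both endpoints, so this is the minimum enclosing circle.
r = √(136.25) ≈ 11.67.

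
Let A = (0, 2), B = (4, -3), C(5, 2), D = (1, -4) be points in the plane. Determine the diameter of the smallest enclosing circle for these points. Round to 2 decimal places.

The minimum enclosing circle of a finite set is fixed by two of the points (as a diameter) or three (as a circumcircle).
The minimum enclosing circle is determined by three boundary points: A, C, D.
Their circumcentre is (2.5, -2/3) with r² = 481/36.
The farthest remaining point B is at distance² 277/36 ≤ 481/36.
Diameter = 2r = 2√(481/36) ≈ 7.31.

7.31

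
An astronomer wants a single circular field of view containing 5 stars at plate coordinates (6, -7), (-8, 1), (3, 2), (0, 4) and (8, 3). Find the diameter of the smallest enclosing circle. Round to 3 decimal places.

16.997

The minimum enclosing circle of a finite set is fixed by two of the points (as a diameter) or three (as a circumcircle).
The minimum enclosing circle is determined by three boundary points: (6, -7), (-8, 1), (8, 3).
Their circumcentre is (1/3, -2/3) with r² = 650/9.
The farthest remaining point (0, 4) is at distance² 197/9 ≤ 650/9.
Diameter = 2r = 2√(650/9) ≈ 16.997.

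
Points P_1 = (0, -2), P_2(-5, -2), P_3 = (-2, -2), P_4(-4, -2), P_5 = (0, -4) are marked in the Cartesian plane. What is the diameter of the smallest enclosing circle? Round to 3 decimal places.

The farthest pair is P_2–P_5 with squared distance 29. The circle on this segment as diameter has centre (-2.5, -3) and r² = 29/4 = 7.25.
Check P_1: distance² to centre = 7.25 ≤ 7.25, so it lies inside.
All remaining points lie in this disk, and no smaller disk contains both endpoints, so this is the minimum enclosing circle.
Diameter = 2r = 2√(7.25) ≈ 5.385.

5.385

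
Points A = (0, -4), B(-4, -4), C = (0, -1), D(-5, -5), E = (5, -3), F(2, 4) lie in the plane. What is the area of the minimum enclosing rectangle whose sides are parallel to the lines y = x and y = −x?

80

In coordinates u = x + y, v = x − y the rectangle is axis-aligned; the map (x,y)→(u,v) scales areas by 2.
u-values: -4, -8, -1, -10, 2, 6; range = 6 − (-10) = 16.
v-values: 4, 0, 1, 0, 8, -2; range = 8 − (-2) = 10.
Area = (16 × 10) / 2 = 80.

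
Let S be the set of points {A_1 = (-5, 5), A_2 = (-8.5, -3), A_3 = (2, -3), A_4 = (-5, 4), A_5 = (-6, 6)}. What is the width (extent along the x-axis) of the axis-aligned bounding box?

10.5

max x = 2, min x = -8.5, so width = 10.5.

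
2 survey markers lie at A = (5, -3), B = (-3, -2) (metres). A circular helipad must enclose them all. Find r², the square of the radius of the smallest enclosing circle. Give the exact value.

16.25

The smallest circle enclosing two points has them as diameter endpoints.
Centre = midpoint = (1, -2.5); r² = |AB|²/4 = 65/4 = 16.25.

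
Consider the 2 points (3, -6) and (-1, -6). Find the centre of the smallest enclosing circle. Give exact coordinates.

(1, -6)

The smallest circle enclosing two points has them as diameter endpoints.
Centre = midpoint = (1, -6); r² = |(3, -6)−(-1, -6)|²/4 = 16/4 = 4.
Centre = (1, -6).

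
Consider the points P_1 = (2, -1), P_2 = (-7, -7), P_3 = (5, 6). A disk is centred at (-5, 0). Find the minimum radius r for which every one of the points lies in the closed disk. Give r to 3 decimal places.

The required radius is the distance from (-5, 0) to the farthest point.
Squared distances: 50, 53, 136.
Maximum is 136, attained at P_3.
r = √136 ≈ 11.662.

11.662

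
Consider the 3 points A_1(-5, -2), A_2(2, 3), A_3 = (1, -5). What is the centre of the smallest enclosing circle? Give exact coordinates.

(-21/34, -25/34)

Side lengths²: A_1A_2² = 74, A_1A_3² = 45, A_2A_3² = 65.
Since A_1A_2² = 74 < 65 + 45 = 110, the triangle is acute, so the smallest enclosing circle is the circumcircle.
Circumcentre = (-21/34, -25/34), r² = 12025/578.
Centre = (-21/34, -25/34).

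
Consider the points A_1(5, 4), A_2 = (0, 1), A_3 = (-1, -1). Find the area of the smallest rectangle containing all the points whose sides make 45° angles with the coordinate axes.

11

In coordinates u = x + y, v = x − y the rectangle is axis-aligned; the map (x,y)→(u,v) scales areas by 2.
u-values: 9, 1, -2; range = 9 − (-2) = 11.
v-values: 1, -1, 0; range = 1 − (-1) = 2.
Area = (11 × 2) / 2 = 11.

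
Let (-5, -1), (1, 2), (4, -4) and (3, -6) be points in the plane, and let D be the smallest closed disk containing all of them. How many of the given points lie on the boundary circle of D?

By Welzl's lemma the MEC is supported by two points (diametrically opposite) or three points (on a circumcircle).
The minimum enclosing circle is determined by three boundary points: (-5, -1), (1, 2), (3, -6).
Their circumcentre is (-4/9, -47/18) with r² = 7565/324.
The farthest remaining point (4, -4) is at distance² 7025/324 ≤ 7565/324.
The points at distance exactly r from the centre are (-5, -1), (1, 2), (3, -6) — 3 points.

3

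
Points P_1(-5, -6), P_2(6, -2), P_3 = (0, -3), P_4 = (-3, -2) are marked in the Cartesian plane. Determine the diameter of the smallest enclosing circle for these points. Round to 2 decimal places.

11.70

By Welzl's lemma the MEC is supported by two points (diametrically opposite) or three points (on a circumcircle).
The farthest pair is P_1–P_2 with squared distance 137. The circle on this segment as diameter has centre (0.5, -4) and r² = 137/4 = 34.25.
Check P_3: distance² to centre = 1.25 ≤ 34.25, so it lies inside.
All remaining points lie in this disk, and no smaller disk contains both endpoints, so this is the minimum enclosing circle.
Diameter = 2r = 2√(34.25) ≈ 11.70.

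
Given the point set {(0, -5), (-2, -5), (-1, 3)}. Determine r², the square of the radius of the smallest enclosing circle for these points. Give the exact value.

Call the three points A, B, C in the order given.
Side lengths²: AB² = 4, AC² = 65, BC² = 65.
Since BC² = 65 < 65 + 4 = 69, the triangle is acute, so the smallest enclosing circle is the circumcircle.
Circumcentre = (-1, -1.0625), r² = 16.50390625.

16.50390625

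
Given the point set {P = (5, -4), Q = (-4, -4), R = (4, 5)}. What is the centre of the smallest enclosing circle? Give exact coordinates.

(0.5, 1/18)

Side lengths²: PQ² = 81, PR² = 82, QR² = 145.
Since QR² = 145 < 82 + 81 = 163, the triangle is acute, so the smallest enclosing circle is the circumcircle.
Circumcentre = (0.5, 1/18), r² = 5945/162.
Centre = (0.5, 1/18).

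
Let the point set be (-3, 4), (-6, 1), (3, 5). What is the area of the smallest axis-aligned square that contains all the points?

The bounding box has width 9 and height 4.
An axis-aligned square enclosing the set must have side ≥ max(width, height).
So the minimum side is max(9, 4) = 9.
Area = 9² = 81.

81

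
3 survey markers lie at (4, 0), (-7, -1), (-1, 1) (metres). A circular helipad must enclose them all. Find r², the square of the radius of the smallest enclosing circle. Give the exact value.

Call the three points A, B, C in the order given.
Side lengths²: AB² = 122, AC² = 26, BC² = 40.
Since AB² = 122 ≥ 40 + 26 = 66, the angle opposite AB is not acute, so the smallest enclosing circle has AB as diameter.
Centre = midpoint of AB = (-1.5, -0.5), r² = 122/4 = 30.5.

30.5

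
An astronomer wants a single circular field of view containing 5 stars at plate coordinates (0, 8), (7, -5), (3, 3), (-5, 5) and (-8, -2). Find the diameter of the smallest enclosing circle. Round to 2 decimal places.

16.62

By Welzl's lemma the MEC is supported by two points (diametrically opposite) or three points (on a circumcircle).
The minimum enclosing circle is determined by three boundary points: (0, 8), (7, -5), (-8, -2).
Their circumcentre is (4/29, -9/29) with r² = 58097/841.
The farthest remaining point (-5, 5) is at distance² 45917/841 ≤ 58097/841.
Diameter = 2r = 2√(58097/841) ≈ 16.62.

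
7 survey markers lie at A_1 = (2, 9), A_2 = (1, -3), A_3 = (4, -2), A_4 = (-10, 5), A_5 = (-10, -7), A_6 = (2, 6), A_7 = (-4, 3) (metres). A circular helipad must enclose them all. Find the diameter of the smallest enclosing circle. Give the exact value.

The farthest pair is A_1–A_5 with squared distance 400. The circle on this segment as diameter has centre (-4, 1) and r² = 400/4 = 100.
Check A_2: distance² to centre = 41 ≤ 100, so it lies inside.
All remaining points lie in this disk, and no smaller disk contains both endpoints, so this is the minimum enclosing circle.
Diameter = 2r = 2√100 = 20.

20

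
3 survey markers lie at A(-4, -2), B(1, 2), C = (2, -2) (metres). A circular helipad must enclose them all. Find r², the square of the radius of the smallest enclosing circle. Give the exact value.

10.890625

Side lengths²: AB² = 41, AC² = 36, BC² = 17.
Since AB² = 41 < 36 + 17 = 53, the triangle is acute, so the smallest enclosing circle is the circumcircle.
Circumcentre = (-1, -0.625), r² = 10.890625.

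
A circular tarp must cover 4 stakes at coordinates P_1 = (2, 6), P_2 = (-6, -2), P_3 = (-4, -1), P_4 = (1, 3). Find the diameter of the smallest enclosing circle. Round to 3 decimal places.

The farthest pair is P_1–P_2 with squared distance 128. The circle on this segment as diameter has centre (-2, 2) and r² = 128/4 = 32.
Check P_3: distance² to centre = 13 ≤ 32, so it lies inside.
All remaining points lie in this disk, and no smaller disk contains both endpoints, so this is the minimum enclosing circle.
Diameter = 2r = 2√32 ≈ 11.314.

11.314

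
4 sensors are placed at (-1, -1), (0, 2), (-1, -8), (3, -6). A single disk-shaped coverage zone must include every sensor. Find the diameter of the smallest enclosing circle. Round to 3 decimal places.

10.050

By Welzl's lemma the MEC is supported by two points (diametrically opposite) or three points (on a circumcircle).
The farthest pair is (0, 2)–(-1, -8) with squared distance 101. The circle on this segment as diameter has centre (-0.5, -3) and r² = 101/4 = 25.25.
Check (-1, -1): distance² to centre = 4.25 ≤ 25.25, so it lies inside.
All remaining points lie in this disk, and no smaller disk contains both endpoints, so this is the minimum enclosing circle.
Diameter = 2r = 2√(25.25) ≈ 10.050.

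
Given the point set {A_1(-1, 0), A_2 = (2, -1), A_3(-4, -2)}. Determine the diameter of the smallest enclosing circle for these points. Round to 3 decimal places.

6.083

Side lengths²: A_1A_2² = 10, A_1A_3² = 13, A_2A_3² = 37.
Since A_2A_3² = 37 ≥ 13 + 10 = 23, the angle opposite A_2A_3 is not acute, so the smallest enclosing circle has A_2A_3 as diameter.
Centre = midpoint of A_2A_3 = (-1, -1.5), r² = 37/4 = 9.25.
Diameter = 2r = 2√(9.25) ≈ 6.083.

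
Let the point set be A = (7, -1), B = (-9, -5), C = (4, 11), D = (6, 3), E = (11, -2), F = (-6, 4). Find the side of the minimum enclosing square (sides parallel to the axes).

The bounding box has width 20 and height 16.
An axis-aligned square enclosing the set must have side ≥ max(width, height).
So the minimum side is max(20, 16) = 20.

20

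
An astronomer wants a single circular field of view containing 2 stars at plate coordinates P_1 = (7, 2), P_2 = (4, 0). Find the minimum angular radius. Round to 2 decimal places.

The smallest circle enclosing two points has them as diameter endpoints.
Centre = midpoint = (5.5, 1); r² = |P_1P_2|²/4 = 13/4 = 3.25.
r = √(3.25) ≈ 1.80.

1.80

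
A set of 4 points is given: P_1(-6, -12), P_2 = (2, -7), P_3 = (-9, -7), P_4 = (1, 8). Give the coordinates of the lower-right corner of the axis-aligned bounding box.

x-range [-9, 2], y-range [-12, 8].
The lower-right corner is (2, -12).

(2, -12)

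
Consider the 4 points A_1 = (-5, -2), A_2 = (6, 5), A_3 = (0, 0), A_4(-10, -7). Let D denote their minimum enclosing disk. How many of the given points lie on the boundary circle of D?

By Welzl's lemma the MEC is supported by two points (diametrically opposite) or three points (on a circumcircle).
The farthest pair is A_2–A_4 with squared distance 400. The circle on this segment as diameter has centre (-2, -1) and r² = 400/4 = 100.
Check A_1: distance² to centre = 10 ≤ 100, so it lies inside.
All remaining points lie in this disk, and no smaller disk contains both endpoints, so this is the minimum enclosing circle.
The points at distance exactly r from the centre are A_2, A_4 — 2 points.

2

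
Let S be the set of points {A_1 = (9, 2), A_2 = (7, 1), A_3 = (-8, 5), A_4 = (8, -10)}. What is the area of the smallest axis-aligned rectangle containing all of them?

x ranges over [-8, 9], width 17.
y ranges over [-10, 5], height 15.
Area = 17 × 15 = 255.

255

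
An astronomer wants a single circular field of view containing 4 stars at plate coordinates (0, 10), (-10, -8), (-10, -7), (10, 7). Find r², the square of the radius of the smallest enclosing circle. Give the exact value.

156.25

By Welzl's lemma the MEC is supported by two points (diametrically opposite) or three points (on a circumcircle).
The farthest pair is (-10, -8)–(10, 7) with squared distance 625. The circle on this segment as diameter has centre (0, -0.5) and r² = 625/4 = 156.25.
Check (0, 10): distance² to centre = 110.25 ≤ 156.25, so it lies inside.
All remaining points lie in this disk, and no smaller disk contains both endpoints, so this is the minimum enclosing circle.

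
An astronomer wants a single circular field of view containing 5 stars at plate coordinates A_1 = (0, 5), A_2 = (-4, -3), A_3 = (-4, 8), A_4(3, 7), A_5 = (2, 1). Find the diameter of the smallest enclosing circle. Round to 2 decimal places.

The minimum enclosing circle is determined by three boundary points: A_2, A_3, A_4.
Their circumcentre is (-17/14, 2.5) with r² = 3725/98.
The farthest remaining point A_5 is at distance² 1233/98 ≤ 3725/98.
Diameter = 2r = 2√(3725/98) ≈ 12.33.

12.33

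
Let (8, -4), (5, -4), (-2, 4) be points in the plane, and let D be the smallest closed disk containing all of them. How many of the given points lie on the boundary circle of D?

2

Call the three points A, B, C in the order given.
Side lengths²: AB² = 9, AC² = 164, BC² = 113.
Since AC² = 164 ≥ 113 + 9 = 122, the angle opposite AC is not acute, so the smallest enclosing circle has AC as diameter.
Centre = midpoint of AC = (3, 0), r² = 164/4 = 41.
The points at distance exactly r from the centre are (8, -4), (-2, 4) — 2 points.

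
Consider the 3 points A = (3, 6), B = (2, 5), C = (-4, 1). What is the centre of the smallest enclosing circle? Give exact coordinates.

Side lengths²: AB² = 2, AC² = 74, BC² = 52.
Since AC² = 74 ≥ 52 + 2 = 54, the angle opposite AC is not acute, so the smallest enclosing circle has AC as diameter.
Centre = midpoint of AC = (-0.5, 3.5), r² = 74/4 = 18.5.
Centre = (-0.5, 3.5).

(-0.5, 3.5)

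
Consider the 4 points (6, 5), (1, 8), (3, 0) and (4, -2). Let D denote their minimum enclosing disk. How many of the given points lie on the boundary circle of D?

The minimum enclosing circle of a finite set is fixed by two of the points (as a diameter) or three (as a circumcircle).
The farthest pair is (1, 8)–(4, -2) with squared distance 109. The circle on this segment as diameter has centre (2.5, 3) and r² = 109/4 = 27.25.
Check (6, 5): distance² to centre = 16.25 ≤ 27.25, so it lies inside.
All remaining points lie in this disk, and no smaller disk contains both endpoints, so this is the minimum enclosing circle.
The points at distance exactly r from the centre are (1, 8), (4, -2) — 2 points.

2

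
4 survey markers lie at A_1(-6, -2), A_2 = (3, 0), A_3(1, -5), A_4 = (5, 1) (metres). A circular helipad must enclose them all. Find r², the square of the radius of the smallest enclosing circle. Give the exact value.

32.5

The minimum enclosing circle of a finite set is fixed by two of the points (as a diameter) or three (as a circumcircle).
The farthest pair is A_1–A_4 with squared distance 130. The circle on this segment as diameter has centre (-0.5, -0.5) and r² = 130/4 = 32.5.
Check A_2: distance² to centre = 12.5 ≤ 32.5, so it lies inside.
All remaining points lie in this disk, and no smaller disk contains both endpoints, so this is the minimum enclosing circle.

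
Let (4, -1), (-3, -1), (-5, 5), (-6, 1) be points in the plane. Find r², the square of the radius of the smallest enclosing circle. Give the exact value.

The minimum enclosing circle is determined by three boundary points: (4, -1), (-5, 5), (-6, 1).
Their circumcentre is (-9/14, 25/14) with r² = 2873/98.
The farthest remaining point (-3, -1) is at distance² 1305/98 ≤ 2873/98.

2873/98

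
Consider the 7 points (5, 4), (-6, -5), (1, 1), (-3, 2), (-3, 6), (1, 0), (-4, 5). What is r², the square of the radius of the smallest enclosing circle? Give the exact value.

A smallest enclosing disk is always determined by at most three of the input points on its boundary.
The farthest pair is (5, 4)–(-6, -5) with squared distance 202. The circle on this segment as diameter has centre (-0.5, -0.5) and r² = 202/4 = 50.5.
Check (1, 1): distance² to centre = 4.5 ≤ 50.5, so it lies inside.
All remaining points lie in this disk, and no smaller disk contains both endpoints, so this is the minimum enclosing circle.

50.5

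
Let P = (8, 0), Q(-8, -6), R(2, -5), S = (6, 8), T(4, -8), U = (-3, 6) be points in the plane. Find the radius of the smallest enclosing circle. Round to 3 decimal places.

9.908

The minimum enclosing circle of a finite set is fixed by two of the points (as a diameter) or three (as a circumcircle).
The minimum enclosing circle is determined by three boundary points: Q, S, T.
Their circumcentre is (-5/7, 5/7) with r² = 4810/49.
The farthest remaining point P is at distance² 3746/49 ≤ 4810/49.
r = √(4810/49) ≈ 9.908.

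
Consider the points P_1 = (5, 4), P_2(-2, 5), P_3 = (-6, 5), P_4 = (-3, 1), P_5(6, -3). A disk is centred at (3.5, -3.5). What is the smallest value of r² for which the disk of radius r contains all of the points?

162.5

The required radius is the distance from (3.5, -3.5) to the farthest point.
Squared distances: 58.5, 102.5, 162.5, 62.5, 6.5.
Maximum is 162.5, attained at P_3.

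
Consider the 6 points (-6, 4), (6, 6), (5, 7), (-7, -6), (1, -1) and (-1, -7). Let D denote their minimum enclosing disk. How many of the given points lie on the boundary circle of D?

By Welzl's lemma the MEC is supported by two points (diametrically opposite) or three points (on a circumcircle).
The minimum enclosing circle is determined by three boundary points: (6, 6), (5, 7), (-7, -6).
Their circumcentre is (-0.74, 0.26) with r² = 78.3752.
The farthest remaining point (-1, -7) is at distance² 52.7752 ≤ 78.3752.
The points at distance exactly r from the centre are (6, 6), (5, 7), (-7, -6) — 3 points.

3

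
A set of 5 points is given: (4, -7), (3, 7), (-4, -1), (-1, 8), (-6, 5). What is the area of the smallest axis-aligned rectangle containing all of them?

x ranges over [-6, 4], width 10.
y ranges over [-7, 8], height 15.
Area = 10 × 15 = 150.

150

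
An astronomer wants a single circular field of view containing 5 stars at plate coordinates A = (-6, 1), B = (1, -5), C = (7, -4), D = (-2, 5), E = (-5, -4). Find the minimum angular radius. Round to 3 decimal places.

The farthest pair is A–C with squared distance 194. The circle on this segment as diameter has centre (0.5, -1.5) and r² = 194/4 = 48.5.
Check B: distance² to centre = 12.5 ≤ 48.5, so it lies inside.
All remaining points lie in this disk, and no smaller disk contains both endpoints, so this is the minimum enclosing circle.
r = √(48.5) ≈ 6.964.

6.964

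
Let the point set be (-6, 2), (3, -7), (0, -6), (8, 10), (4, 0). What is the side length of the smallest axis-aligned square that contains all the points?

The bounding box has width 14 and height 17.
An axis-aligned square enclosing the set must have side ≥ max(width, height).
So the minimum side is max(14, 17) = 17.

17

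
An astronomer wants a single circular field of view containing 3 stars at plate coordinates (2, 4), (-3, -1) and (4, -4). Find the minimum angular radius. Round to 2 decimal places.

4.44

Call the three points A, B, C in the order given.
Side lengths²: AB² = 50, AC² = 68, BC² = 58.
Since AC² = 68 < 58 + 50 = 108, the triangle is acute, so the smallest enclosing circle is the circumcircle.
Circumcentre = (1.4, -0.4), r² = 19.72.
r = √(19.72) ≈ 4.44.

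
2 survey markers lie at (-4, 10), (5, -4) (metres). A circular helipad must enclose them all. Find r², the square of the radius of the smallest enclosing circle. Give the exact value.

The smallest circle enclosing two points has them as diameter endpoints.
Centre = midpoint = (0.5, 3); r² = |(-4, 10)−(5, -4)|²/4 = 277/4 = 69.25.

69.25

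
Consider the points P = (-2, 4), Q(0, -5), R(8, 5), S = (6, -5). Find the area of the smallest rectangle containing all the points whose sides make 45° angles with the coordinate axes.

In coordinates u = x + y, v = x − y the rectangle is axis-aligned; the map (x,y)→(u,v) scales areas by 2.
u-values: 2, -5, 13, 1; range = 13 − (-5) = 18.
v-values: -6, 5, 3, 11; range = 11 − (-6) = 17.
Area = (18 × 17) / 2 = 153.

153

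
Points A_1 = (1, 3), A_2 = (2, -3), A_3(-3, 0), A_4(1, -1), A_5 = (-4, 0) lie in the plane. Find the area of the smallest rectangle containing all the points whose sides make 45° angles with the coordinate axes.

In coordinates u = x + y, v = x − y the rectangle is axis-aligned; the map (x,y)→(u,v) scales areas by 2.
u-values: 4, -1, -3, 0, -4; range = 4 − (-4) = 8.
v-values: -2, 5, -3, 2, -4; range = 5 − (-4) = 9.
Area = (8 × 9) / 2 = 36.

36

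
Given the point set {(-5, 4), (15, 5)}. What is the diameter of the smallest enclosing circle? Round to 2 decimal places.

20.02

The smallest circle enclosing two points has them as diameter endpoints.
Centre = midpoint = (5, 4.5); r² = |(-5, 4)−(15, 5)|²/4 = 401/4 = 100.25.
Diameter = 2r = 2√(100.25) ≈ 20.02.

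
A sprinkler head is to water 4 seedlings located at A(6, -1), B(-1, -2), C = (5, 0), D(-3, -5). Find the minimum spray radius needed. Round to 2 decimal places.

4.92

The farthest pair is A–D with squared distance 97. The circle on this segment as diameter has centre (1.5, -3) and r² = 97/4 = 24.25.
Check B: distance² to centre = 7.25 ≤ 24.25, so it lies inside.
All remaining points lie in this disk, and no smaller disk contains both endpoints, so this is the minimum enclosing circle.
r = √(24.25) ≈ 4.92.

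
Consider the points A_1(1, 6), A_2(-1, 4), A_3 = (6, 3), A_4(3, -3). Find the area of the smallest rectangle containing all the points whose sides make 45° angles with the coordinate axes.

In coordinates u = x + y, v = x − y the rectangle is axis-aligned; the map (x,y)→(u,v) scales areas by 2.
u-values: 7, 3, 9, 0; range = 9 − 0 = 9.
v-values: -5, -5, 3, 6; range = 6 − (-5) = 11.
Area = (9 × 11) / 2 = 49.5.

49.5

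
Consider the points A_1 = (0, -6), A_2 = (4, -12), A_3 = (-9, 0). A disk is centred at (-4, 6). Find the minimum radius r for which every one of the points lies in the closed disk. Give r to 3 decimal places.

19.698

The required radius is the distance from (-4, 6) to the farthest point.
Squared distances: 160, 388, 61.
Maximum is 388, attained at A_2.
r = √388 ≈ 19.698.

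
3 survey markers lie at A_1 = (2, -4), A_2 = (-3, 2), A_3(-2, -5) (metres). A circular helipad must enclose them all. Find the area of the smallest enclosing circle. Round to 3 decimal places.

Side lengths²: A_1A_2² = 61, A_1A_3² = 17, A_2A_3² = 50.
Since A_1A_2² = 61 < 50 + 17 = 67, the triangle is acute, so the smallest enclosing circle is the circumcircle.
Circumcentre = (-47/58, -73/58), r² = 25925/1682.
Area = π·r² = π·25925/1682 ≈ 48.422.

48.422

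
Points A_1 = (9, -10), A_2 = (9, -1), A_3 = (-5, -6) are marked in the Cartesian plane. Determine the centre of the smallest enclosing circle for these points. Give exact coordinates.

Side lengths²: A_1A_2² = 81, A_1A_3² = 212, A_2A_3² = 221.
Since A_2A_3² = 221 < 212 + 81 = 293, the triangle is acute, so the smallest enclosing circle is the circumcircle.
Circumcentre = (19/7, -5.5), r² = 11713/196.
Centre = (19/7, -5.5).

(19/7, -5.5)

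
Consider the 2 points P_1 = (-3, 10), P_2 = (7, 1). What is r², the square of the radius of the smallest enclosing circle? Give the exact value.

The smallest circle enclosing two points has them as diameter endpoints.
Centre = midpoint = (2, 5.5); r² = |P_1P_2|²/4 = 181/4 = 45.25.

45.25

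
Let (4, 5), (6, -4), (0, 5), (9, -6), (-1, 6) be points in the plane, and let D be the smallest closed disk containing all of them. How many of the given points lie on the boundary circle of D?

2

By Welzl's lemma the MEC is supported by two points (diametrically opposite) or three points (on a circumcircle).
The farthest pair is (9, -6)–(-1, 6) with squared distance 244. The circle on this segment as diameter has centre (4, 0) and r² = 244/4 = 61.
Check (4, 5): distance² to centre = 25 ≤ 61, so it lies inside.
All remaining points lie in this disk, and no smaller disk contains both endpoints, so this is the minimum enclosing circle.
The points at distance exactly r from the centre are (9, -6), (-1, 6) — 2 points.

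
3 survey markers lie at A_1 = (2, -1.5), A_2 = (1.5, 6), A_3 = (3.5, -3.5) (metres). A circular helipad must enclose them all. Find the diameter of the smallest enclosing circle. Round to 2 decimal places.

Side lengths²: A_1A_2² = 56.5, A_1A_3² = 6.25, A_2A_3² = 94.25.
Since A_2A_3² = 94.25 ≥ 56.5 + 6.25 = 62.75, the angle opposite A_2A_3 is not acute, so the smallest enclosing circle has A_2A_3 as diameter.
Centre = midpoint of A_2A_3 = (2.5, 1.25), r² = 94.25/4 = 23.5625.
Diameter = 2r = 2√(23.5625) ≈ 9.71.

9.71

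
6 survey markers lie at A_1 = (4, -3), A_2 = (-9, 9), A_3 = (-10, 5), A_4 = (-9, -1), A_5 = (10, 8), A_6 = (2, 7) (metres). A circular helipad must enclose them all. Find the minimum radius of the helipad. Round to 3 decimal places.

The minimum enclosing circle is determined by three boundary points: A_2, A_4, A_5.
Their circumcentre is (5/19, 4) with r² = 40001/361.
The farthest remaining point A_3 is at distance² 38386/361 ≤ 40001/361.
r = √(40001/361) ≈ 10.526.

10.526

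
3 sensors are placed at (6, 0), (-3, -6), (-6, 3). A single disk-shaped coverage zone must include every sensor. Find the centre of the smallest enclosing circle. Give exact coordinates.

(-9/22, -3/22)

Call the three points A, B, C in the order given.
Side lengths²: AB² = 117, AC² = 153, BC² = 90.
Since AC² = 153 < 117 + 90 = 207, the triangle is acute, so the smallest enclosing circle is the circumcircle.
Circumcentre = (-9/22, -3/22), r² = 9945/242.
Centre = (-9/22, -3/22).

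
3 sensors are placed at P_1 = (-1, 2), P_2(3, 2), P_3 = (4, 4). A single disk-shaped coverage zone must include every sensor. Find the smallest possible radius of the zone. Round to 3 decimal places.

Side lengths²: P_1P_2² = 16, P_1P_3² = 29, P_2P_3² = 5.
Since P_1P_3² = 29 ≥ 16 + 5 = 21, the angle opposite P_1P_3 is not acute, so the smallest enclosing circle has P_1P_3 as diameter.
Centre = midpoint of P_1P_3 = (1.5, 3), r² = 29/4 = 7.25.
r = √(7.25) ≈ 2.693.

2.693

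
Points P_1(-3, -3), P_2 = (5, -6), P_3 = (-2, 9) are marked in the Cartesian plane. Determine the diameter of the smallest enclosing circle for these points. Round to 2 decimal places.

16.55

Side lengths²: P_1P_2² = 73, P_1P_3² = 145, P_2P_3² = 274.
Since P_2P_3² = 274 ≥ 145 + 73 = 218, the angle opposite P_2P_3 is not acute, so the smallest enclosing circle has P_2P_3 as diameter.
Centre = midpoint of P_2P_3 = (1.5, 1.5), r² = 274/4 = 68.5.
Diameter = 2r = 2√(68.5) ≈ 16.55.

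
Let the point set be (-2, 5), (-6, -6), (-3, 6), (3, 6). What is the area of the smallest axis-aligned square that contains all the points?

144

The bounding box has width 9 and height 12.
An axis-aligned square enclosing the set must have side ≥ max(width, height).
So the minimum side is max(9, 12) = 12.
Area = 12² = 144.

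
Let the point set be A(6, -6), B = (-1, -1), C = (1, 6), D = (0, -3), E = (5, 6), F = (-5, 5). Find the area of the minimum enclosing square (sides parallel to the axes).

144

The bounding box has width 11 and height 12.
An axis-aligned square enclosing the set must have side ≥ max(width, height).
So the minimum side is max(11, 12) = 12.
Area = 12² = 144.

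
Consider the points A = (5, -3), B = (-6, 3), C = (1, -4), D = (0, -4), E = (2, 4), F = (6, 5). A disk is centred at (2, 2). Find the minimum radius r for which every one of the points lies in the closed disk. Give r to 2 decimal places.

8.06

The required radius is the distance from (2, 2) to the farthest point.
Squared distances: 34, 65, 37, 40, 4, 25.
Maximum is 65, attained at B.
r = √65 ≈ 8.06.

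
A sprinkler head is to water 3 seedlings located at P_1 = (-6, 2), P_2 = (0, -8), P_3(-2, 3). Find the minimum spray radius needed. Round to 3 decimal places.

5.843

Side lengths²: P_1P_2² = 136, P_1P_3² = 17, P_2P_3² = 125.
Since P_1P_2² = 136 < 125 + 17 = 142, the triangle is acute, so the smallest enclosing circle is the circumcircle.
Circumcentre = (-123/46, -129/46), r² = 36125/1058.
r = √(36125/1058) ≈ 5.843.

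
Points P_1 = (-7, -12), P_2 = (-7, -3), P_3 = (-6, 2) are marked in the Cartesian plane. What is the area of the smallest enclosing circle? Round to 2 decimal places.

Side lengths²: P_1P_2² = 81, P_1P_3² = 197, P_2P_3² = 26.
Since P_1P_3² = 197 ≥ 81 + 26 = 107, the angle opposite P_1P_3 is not acute, so the smallest enclosing circle has P_1P_3 as diameter.
Centre = midpoint of P_1P_3 = (-6.5, -5), r² = 197/4 = 49.25.
Area = π·r² = π·49.25 ≈ 154.72.

154.72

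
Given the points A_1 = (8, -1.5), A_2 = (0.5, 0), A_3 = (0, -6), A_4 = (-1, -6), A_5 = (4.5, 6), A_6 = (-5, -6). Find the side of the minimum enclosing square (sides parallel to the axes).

13

The bounding box has width 13 and height 12.
An axis-aligned square enclosing the set must have side ≥ max(width, height).
So the minimum side is max(13, 12) = 13.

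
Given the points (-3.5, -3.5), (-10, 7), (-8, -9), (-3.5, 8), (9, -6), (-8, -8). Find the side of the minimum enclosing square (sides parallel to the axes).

19

The bounding box has width 19 and height 17.
An axis-aligned square enclosing the set must have side ≥ max(width, height).
So the minimum side is max(19, 17) = 19.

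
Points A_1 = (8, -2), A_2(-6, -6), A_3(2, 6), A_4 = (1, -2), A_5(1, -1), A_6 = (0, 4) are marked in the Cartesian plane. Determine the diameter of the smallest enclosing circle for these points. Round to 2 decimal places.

The minimum enclosing circle of a finite set is fixed by two of the points (as a diameter) or three (as a circumcircle).
The minimum enclosing circle is determined by three boundary points: A_1, A_2, A_3.
Their circumcentre is (5/17, -26/17) with r² = 17225/289.
The farthest remaining point A_6 is at distance² 8861/289 ≤ 17225/289.
Diameter = 2r = 2√(17225/289) ≈ 15.44.

15.44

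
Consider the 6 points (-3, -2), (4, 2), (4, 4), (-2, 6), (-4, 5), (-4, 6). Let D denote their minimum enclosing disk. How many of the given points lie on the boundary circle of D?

3

The minimum enclosing circle is determined by three boundary points: (-3, -2), (4, 4), (-4, 6).
Their circumcentre is (-41/62, 73/31) with r² = 93925/3844.
The farthest remaining point (4, 2) is at distance² 84005/3844 ≤ 93925/3844.
The points at distance exactly r from the centre are (-3, -2), (4, 4), (-4, 6) — 3 points.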